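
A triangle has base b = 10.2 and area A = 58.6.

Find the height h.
A = ½·b·h  ⇒  h = 2A/b = 2·58.6/10.2 = 117.2/10.2 ≈ 11.4902

h = 11.49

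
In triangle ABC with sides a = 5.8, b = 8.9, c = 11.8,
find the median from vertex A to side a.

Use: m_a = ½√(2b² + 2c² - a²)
m_a = ½√(2·8.9² + 2·11.8² − 5.8²) = ½√(2·79.21 + 2·139.24 − 33.64) = ½√(158.42 + 278.48 − 33.64) = ½√403.26
√403.26 ≈ 20.0813, so m_a ≈ 10.0407

m_a = 10.04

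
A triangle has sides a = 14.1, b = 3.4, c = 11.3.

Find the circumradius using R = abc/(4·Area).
First find the area with Heron's formula.
s = (14.1 + 3.4 + 11.3)/2 = 14.4
Area = √(s(s−a)(s−b)(s−c)) = √(14.4·0.3·11·3.1) ≈ √147.312 ≈ 12.1372
abc = 14.1·3.4·11.3 = 541.722
R = abc/(4·Area) ≈ 541.722/(4·12.1372) = 541.722/48.5489 ≈ 11.1583

R = 11.16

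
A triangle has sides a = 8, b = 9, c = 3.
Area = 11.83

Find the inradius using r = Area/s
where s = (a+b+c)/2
s = (8 + 9 + 3)/2 = 20/2 = 10
r = Area/s = 11.83/10 ≈ 1.183

r = 1.183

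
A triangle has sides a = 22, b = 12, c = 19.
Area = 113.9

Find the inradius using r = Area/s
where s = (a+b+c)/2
s = (22 + 12 + 19)/2 = 53/2 = 26.5
r = Area/s = 113.9/26.5 ≈ 4.29811

r = 4.298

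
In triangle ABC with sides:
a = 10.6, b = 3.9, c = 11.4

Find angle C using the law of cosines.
c² = a² + b² − 2ab·cos(C)  ⇒  cos(C) = (a² + b² − c²)/(2ab)
cos(C) = (10.6² + 3.9² − 11.4²)/(2·10.6·3.9) = (112.36 + 15.21 − 129.96)/82.68 = -2.39/82.68 ≈ -0.0289066
C = arccos(-0.0289066) ≈ 91.6565°

C = 91.66°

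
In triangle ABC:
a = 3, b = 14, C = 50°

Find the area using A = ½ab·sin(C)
A = ½·a·b·sin(C) = ½·3·14·sin(50°)
sin(50°) ≈ 0.766044
A ≈ ½·42·0.766044 = 21·0.766044 ≈ 16.0869

Area = 16.09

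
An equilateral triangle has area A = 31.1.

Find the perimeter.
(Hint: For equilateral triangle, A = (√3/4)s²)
A = (√3/4)s²  ⇒  s² = 4A/√3 = 4·31.1/√3 = 124.4/1.73205 ≈ 71.8224
s ≈ √71.8224 ≈ 8.47481
Perimeter = 3s ≈ 3·8.47481 ≈ 25.4244

Perimeter = 25.42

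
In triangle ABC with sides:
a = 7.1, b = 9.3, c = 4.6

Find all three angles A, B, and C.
Law of cosines for each angle (a² = 50.41, b² = 86.49, c² = 21.16):
cos(A) = (b² + c² − a²)/(2bc) = (86.49 + 21.16 − 50.41)/(2·9.3·4.6) = 57.24/85.56 ≈ 0.669004  ⇒  A ≈ 48.0097°
cos(B) = (a² + c² − b²)/(2ac) = (50.41 + 21.16 − 86.49)/(2·7.1·4.6) = -14.92/65.32 ≈ -0.228414  ⇒  B ≈ 103.204°
cos(C) = (a² + b² − c²)/(2ab) = (50.41 + 86.49 − 21.16)/(2·7.1·9.3) = 115.74/132.06 ≈ 0.87642  ⇒  C ≈ 28.7865°
Check: A + B + C ≈ 180°

A = 48.01°, B = 103.2°, C = 28.79°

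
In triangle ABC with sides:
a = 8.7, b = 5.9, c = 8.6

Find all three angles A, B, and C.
Law of cosines for each angle (a² = 75.69, b² = 34.81, c² = 73.96):
cos(A) = (b² + c² − a²)/(2bc) = (34.81 + 73.96 − 75.69)/(2·5.9·8.6) = 33.08/101.48 ≈ 0.325976  ⇒  A ≈ 70.9753°
cos(B) = (a² + c² − b²)/(2ac) = (75.69 + 73.96 − 34.81)/(2·8.7·8.6) = 114.84/149.64 ≈ 0.767442  ⇒  B ≈ 39.8753°
cos(C) = (a² + b² − c²)/(2ab) = (75.69 + 34.81 − 73.96)/(2·8.7·5.9) = 36.54/102.66 ≈ 0.355932  ⇒  C ≈ 69.1494°
Check: A + B + C ≈ 180°

A = 70.98°, B = 39.88°, C = 69.15°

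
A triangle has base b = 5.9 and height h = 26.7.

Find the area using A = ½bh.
A = ½·b·h = ½·5.9·26.7 = ½·157.53 = 78.765

Area = 78.765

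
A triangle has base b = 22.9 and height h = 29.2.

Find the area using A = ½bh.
A = ½·b·h = ½·22.9·29.2 = ½·668.68 = 334.34

Area = 334.34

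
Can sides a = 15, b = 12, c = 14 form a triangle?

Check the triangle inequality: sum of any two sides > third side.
a + b vs c: 15 + 12 = 27 > 14  ✓
a + c vs b: 15 + 14 = 29 > 12  ✓
b + c vs a: 12 + 14 = 26 > 15  ✓

Yes, triangle inequality satisfied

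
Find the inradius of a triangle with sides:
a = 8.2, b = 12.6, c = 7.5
r = Area/s where s is the semi-perimeter.
s = (8.2 + 12.6 + 7.5)/2 = 28.3/2 = 14.15
Area = √(s(s−a)(s−b)(s−c)) = √(14.15·5.95·1.55·6.65) ≈ √867.814 ≈ 29.4587
r ≈ 29.4587/14.15 ≈ 2.08189

r = 2.082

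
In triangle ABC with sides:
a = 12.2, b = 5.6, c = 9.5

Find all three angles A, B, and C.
Law of cosines for each angle (a² = 148.84, b² = 31.36, c² = 90.25):
cos(A) = (b² + c² − a²)/(2bc) = (31.36 + 90.25 − 148.84)/(2·5.6·9.5) = -27.23/106.4 ≈ -0.255921  ⇒  A ≈ 104.828°
cos(B) = (a² + c² − b²)/(2ac) = (148.84 + 90.25 − 31.36)/(2·12.2·9.5) = 207.73/231.8 ≈ 0.89616  ⇒  B ≈ 26.3421°
cos(C) = (a² + b² − c²)/(2ab) = (148.84 + 31.36 − 90.25)/(2·12.2·5.6) = 89.95/136.64 ≈ 0.658299  ⇒  C ≈ 48.8297°
Check: A + B + C ≈ 180°

A = 104.8°, B = 26.34°, C = 48.83°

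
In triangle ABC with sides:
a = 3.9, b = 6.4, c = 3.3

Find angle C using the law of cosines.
c² = a² + b² − 2ab·cos(C)  ⇒  cos(C) = (a² + b² − c²)/(2ab)
cos(C) = (3.9² + 6.4² − 3.3²)/(2·3.9·6.4) = (15.21 + 40.96 − 10.89)/49.92 = 45.28/49.92 ≈ 0.907051
C = arccos(0.907051) ≈ 24.899°

C = 24.9°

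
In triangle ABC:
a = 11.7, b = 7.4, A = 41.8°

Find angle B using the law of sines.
a/sin(A) = b/sin(B)  ⇒  sin(B) = b·sin(A)/a = 7.4·sin(41.8°)/11.7
sin(41.8°) ≈ 0.666532
sin(B) ≈ 7.4·0.666532/11.7 ≈ 4.93234/11.7 ≈ 0.421568
B = arcsin(0.421568) ≈ 24.9336°
(Since b ≤ a we need B ≤ A, so the obtuse alternative 180° − 24.9336° ≈ 155.066° is rejected.)

B = 24.93°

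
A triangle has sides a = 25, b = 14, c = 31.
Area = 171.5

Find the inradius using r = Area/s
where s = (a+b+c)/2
s = (25 + 14 + 31)/2 = 70/2 = 35
r = Area/s = 171.5/35 ≈ 4.9

r = 4.9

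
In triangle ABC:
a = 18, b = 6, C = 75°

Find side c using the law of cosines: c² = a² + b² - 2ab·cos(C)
c² = 18² + 6² − 2·18·6·cos(75°)
cos(75°) ≈ 0.258819
c² ≈ 324 + 36 − 216·(0.258819) ≈ 360 − 55.9049 ≈ 304.095
c ≈ √304.095 ≈ 17.4383

c = 17.44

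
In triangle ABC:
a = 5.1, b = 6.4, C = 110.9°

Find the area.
Two sides and the included angle (SAS): A = ½·a·b·sin(C) = ½·5.1·6.4·sin(110.9°)
sin(110.9°) ≈ 0.934204
A ≈ ½·32.64·0.934204 = 16.32·0.934204 ≈ 15.2462

Area = 15.25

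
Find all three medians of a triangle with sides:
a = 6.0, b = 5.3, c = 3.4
Median formula: m_a = ½√(2b² + 2c² − a²) (and cyclically). a² = 36, b² = 28.09, c² = 11.56.
m_a = ½√(2·28.09 + 2·11.56 − 36) = ½√43.3 ≈ ½·6.58027 ≈ 3.29014
m_b = ½√(2·36 + 2·11.56 − 28.09) = ½√67.03 ≈ ½·8.18719 ≈ 4.09359
m_c = ½√(2·36 + 2·28.09 − 11.56) = ½√116.62 ≈ ½·10.7991 ≈ 5.39954

m_a = 3.29, m_b = 4.094, m_c = 5.4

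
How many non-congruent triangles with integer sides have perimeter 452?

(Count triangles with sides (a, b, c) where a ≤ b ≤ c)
Let a ≤ b ≤ c with a + b + c = 452. The only binding inequality is a + b > c, i.e. 452 − c > c, so c < 452/2; and c ≥ 452/3 since c is the largest side.
So 151 ≤ c ≤ 225. For each c, b runs from ⌈(452 − c)/2⌉ up to c (then a = 452 − b − c satisfies 1 ≤ a ≤ b automatically), giving c − ⌈(452 − c)/2⌉ + 1 choices.
Summing over c: 1 + 3 + 4 + 6 + … + 111 + 112  (75 terms, c = 151, …, 225) = 4256
Check (closed form: nearest integer to p²/48 for even p, (p+3)²/48 for odd p): 452²/48 = 204304/48 ≈ 4256.33 → 4256

4256 triangles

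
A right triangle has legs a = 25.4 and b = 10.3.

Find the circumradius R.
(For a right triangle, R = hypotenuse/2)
Hypotenuse c = √(a² + b²) = √(645.16 + 106.09) = √751.25 ≈ 27.4089
R = c/2 ≈ 27.4089/2 ≈ 13.7045

R = 13.7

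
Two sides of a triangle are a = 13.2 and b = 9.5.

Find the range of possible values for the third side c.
Triangle inequality: |a − b| < c < a + b
|a − b| = |13.2 − 9.5| = 3.7
a + b = 13.2 + 9.5 = 22.7

3.7 < c < 22.7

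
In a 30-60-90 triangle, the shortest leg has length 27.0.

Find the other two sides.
In a 30-60-90 triangle the sides are in ratio 1 : √3 : 2 (short leg : long leg : hypotenuse).
Long leg = 27.0·√3 ≈ 27.0·1.73205 ≈ 46.7654
Hypotenuse = 2·27.0 = 54

Long leg = 27.0√3 = 46.77, Hypotenuse = 54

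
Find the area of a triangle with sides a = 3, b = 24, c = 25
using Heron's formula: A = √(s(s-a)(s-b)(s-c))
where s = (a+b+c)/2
s = (3 + 24 + 25)/2 = 52/2 = 26
s − a = 23, s − b = 2, s − c = 1
s(s−a)(s−b)(s−c) = 26·23·2·1 = 1196
Area = √1196 ≈ 34.5832

s = 26.0, Area = 34.58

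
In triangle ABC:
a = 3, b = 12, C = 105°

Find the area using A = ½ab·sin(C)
A = ½·a·b·sin(C) = ½·3·12·sin(105°)
sin(105°) ≈ 0.965926
A ≈ ½·36·0.965926 = 18·0.965926 ≈ 17.3867

Area = 17.39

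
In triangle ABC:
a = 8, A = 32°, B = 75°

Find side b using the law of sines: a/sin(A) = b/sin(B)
a/sin(A) = b/sin(B)  ⇒  b = a·sin(B)/sin(A) = 8·sin(75°)/sin(32°)
sin(75°) ≈ 0.965926, sin(32°) ≈ 0.529919
b ≈ 8·0.965926/0.529919 ≈ 7.72741/0.529919 ≈ 14.5822

b = 14.58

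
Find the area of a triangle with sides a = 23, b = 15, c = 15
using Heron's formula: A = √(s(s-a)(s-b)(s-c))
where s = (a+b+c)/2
s = (23 + 15 + 15)/2 = 53/2 = 26.5
s − a = 3.5, s − b = 11.5, s − c = 11.5
s(s−a)(s−b)(s−c) = 26.5·3.5·11.5·11.5 = 12266.1875
Area = √12266.1875 ≈ 110.753

s = 26.5, Area = 110.8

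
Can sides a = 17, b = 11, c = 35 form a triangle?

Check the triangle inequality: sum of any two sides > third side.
a + b vs c: 17 + 11 = 28 ≤ 35  ✗
a + c vs b: 17 + 35 = 52 > 11  ✓
b + c vs a: 11 + 35 = 46 > 17  ✓

No: 17 + 11 = 28 is not > 35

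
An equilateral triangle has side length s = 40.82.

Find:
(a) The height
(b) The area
(a) The height splits the triangle into two 30-60-90 halves: h = s·√3/2 = 40.82·1.73205/2 ≈ 70.7023/2 ≈ 35.3512
(b) Area = (√3/4)·s² = (√3/4)·40.82² = (√3/4)·1666.2724 ≈ 0.433013·1666.2724 ≈ 721.517

Height = 35.35, Area = 721.5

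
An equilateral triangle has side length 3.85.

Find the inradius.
r = Area/s with s the semi-perimeter.
Area = (√3/4)·3.85² = (√3/4)·14.8225 ≈ 0.433013·14.8225 ≈ 6.41833
s = 3·3.85/2 = 5.775
r ≈ 6.41833/5.775 ≈ 1.1114
(Equivalently r = side/(2√3) = 3.85/3.4641 ≈ 1.1114.)

r = 1.111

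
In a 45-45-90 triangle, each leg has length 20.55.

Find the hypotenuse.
In a 45-45-90 triangle the sides are in ratio 1 : 1 : √2, so hypotenuse = leg·√2.
Hypotenuse = 20.55·√2 ≈ 20.55·1.41421 ≈ 29.0621

Hypotenuse = 20.55√2 = 29.06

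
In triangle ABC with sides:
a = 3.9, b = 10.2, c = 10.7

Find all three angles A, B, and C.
Law of cosines for each angle (a² = 15.21, b² = 104.04, c² = 114.49):
cos(A) = (b² + c² − a²)/(2bc) = (104.04 + 114.49 − 15.21)/(2·10.2·10.7) = 203.32/218.28 ≈ 0.931464  ⇒  A ≈ 21.3358°
cos(B) = (a² + c² − b²)/(2ac) = (15.21 + 114.49 − 104.04)/(2·3.9·10.7) = 25.66/83.46 ≈ 0.307453  ⇒  B ≈ 72.0942°
cos(C) = (a² + b² − c²)/(2ab) = (15.21 + 104.04 − 114.49)/(2·3.9·10.2) = 4.76/79.56 ≈ 0.0598291  ⇒  C ≈ 86.57°
Check: A + B + C ≈ 180°

A = 21.34°, B = 72.09°, C = 86.57°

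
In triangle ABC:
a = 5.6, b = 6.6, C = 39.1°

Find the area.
Two sides and the included angle (SAS): A = ½·a·b·sin(C) = ½·5.6·6.6·sin(39.1°)
sin(39.1°) ≈ 0.630676
A ≈ ½·36.96·0.630676 = 18.48·0.630676 ≈ 11.6549

Area = 11.65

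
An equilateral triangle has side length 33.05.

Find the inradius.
r = Area/s with s the semi-perimeter.
Area = (√3/4)·33.05² = (√3/4)·1092.3025 ≈ 0.433013·1092.3025 ≈ 472.981
s = 3·33.05/2 = 49.575
r ≈ 472.981/49.575 ≈ 9.54071
(Equivalently r = side/(2√3) = 33.05/3.4641 ≈ 9.54071.)

r = 9.541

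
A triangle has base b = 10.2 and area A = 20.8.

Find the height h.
A = ½·b·h  ⇒  h = 2A/b = 2·20.8/10.2 = 41.6/10.2 ≈ 4.07843

h = 4.078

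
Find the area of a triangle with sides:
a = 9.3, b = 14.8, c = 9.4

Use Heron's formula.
s = (9.3 + 14.8 + 9.4)/2 = 33.5/2 = 16.75
s − a = 7.45, s − b = 1.95, s − c = 7.35
s(s−a)(s−b)(s−c) = 16.75·7.45·1.95·7.35 ≈ 1788.52
Area = √1788.52 ≈ 42.2909

Area = 42.29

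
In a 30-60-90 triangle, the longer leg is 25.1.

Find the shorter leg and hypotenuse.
In a 30-60-90 triangle the sides are in ratio 1 : √3 : 2, so short leg = long leg/√3 and hypotenuse = 2·(short leg).
Short leg = 25.1/√3 ≈ 25.1/1.73205 ≈ 14.4915
Hypotenuse = 2·14.4915 ≈ 28.983

Short leg = 14.49, Hypotenuse = 28.98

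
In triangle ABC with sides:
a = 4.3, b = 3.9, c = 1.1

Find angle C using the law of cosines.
c² = a² + b² − 2ab·cos(C)  ⇒  cos(C) = (a² + b² − c²)/(2ab)
cos(C) = (4.3² + 3.9² − 1.1²)/(2·4.3·3.9) = (18.49 + 15.21 − 1.21)/33.54 = 32.49/33.54 ≈ 0.968694
C = arccos(0.968694) ≈ 14.3744°

C = 14.37°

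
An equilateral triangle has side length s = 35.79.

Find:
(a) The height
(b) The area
(a) The height splits the triangle into two 30-60-90 halves: h = s·√3/2 = 35.79·1.73205/2 ≈ 61.9901/2 ≈ 30.995
(b) Area = (√3/4)·s² = (√3/4)·35.79² = (√3/4)·1280.9241 ≈ 0.433013·1280.9241 ≈ 554.656

Height = 31, Area = 554.7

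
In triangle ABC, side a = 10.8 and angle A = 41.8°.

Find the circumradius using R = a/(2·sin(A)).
R = a/(2·sin(A)) = 10.8/(2·sin(41.8°))
sin(41.8°) ≈ 0.666532
R ≈ 10.8/(2·0.666532) = 10.8/1.33306 ≈ 8.10163

R = 8.102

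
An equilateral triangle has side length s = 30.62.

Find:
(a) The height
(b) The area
(a) The height splits the triangle into two 30-60-90 halves: h = s·√3/2 = 30.62·1.73205/2 ≈ 53.0354/2 ≈ 26.5177
(b) Area = (√3/4)·s² = (√3/4)·30.62² = (√3/4)·937.5844 ≈ 0.433013·937.5844 ≈ 405.986

Height = 26.52, Area = 406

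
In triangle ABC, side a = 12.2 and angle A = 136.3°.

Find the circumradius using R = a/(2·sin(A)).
R = a/(2·sin(A)) = 12.2/(2·sin(136.3°))
sin(136.3°) ≈ 0.690882
R ≈ 12.2/(2·0.690882) = 12.2/1.38176 ≈ 8.82929

R = 8.829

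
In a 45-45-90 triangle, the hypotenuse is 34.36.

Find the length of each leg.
In a 45-45-90 triangle hypotenuse = leg·√2, so leg = hypotenuse/√2.
Leg = 34.36/√2 ≈ 34.36/1.41421 ≈ 24.2962

Each leg = 24.3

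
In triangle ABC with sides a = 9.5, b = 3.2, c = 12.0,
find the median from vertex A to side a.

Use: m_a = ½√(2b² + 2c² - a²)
m_a = ½√(2·3.2² + 2·12.0² − 9.5²) = ½√(2·10.24 + 2·144 − 90.25) = ½√(20.48 + 288 − 90.25) = ½√218.23
√218.23 ≈ 14.7726, so m_a ≈ 7.3863

m_a = 7.386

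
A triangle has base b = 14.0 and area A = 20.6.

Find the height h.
A = ½·b·h  ⇒  h = 2A/b = 2·20.6/14.0 = 41.2/14.0 ≈ 2.94286

h = 2.943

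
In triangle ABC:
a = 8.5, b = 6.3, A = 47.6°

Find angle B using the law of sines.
a/sin(A) = b/sin(B)  ⇒  sin(B) = b·sin(A)/a = 6.3·sin(47.6°)/8.5
sin(47.6°) ≈ 0.738455
sin(B) ≈ 6.3·0.738455/8.5 ≈ 4.65227/8.5 ≈ 0.547326
B = arcsin(0.547326) ≈ 33.1837°
(Since b ≤ a we need B ≤ A, so the obtuse alternative 180° − 33.1837° ≈ 146.816° is rejected.)

B = 33.18°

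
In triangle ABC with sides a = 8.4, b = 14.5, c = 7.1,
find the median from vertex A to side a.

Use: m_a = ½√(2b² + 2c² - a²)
m_a = ½√(2·14.5² + 2·7.1² − 8.4²) = ½√(2·210.25 + 2·50.41 − 70.56) = ½√(420.5 + 100.82 − 70.56) = ½√450.76
√450.76 ≈ 21.2311, so m_a ≈ 10.6156

m_a = 10.62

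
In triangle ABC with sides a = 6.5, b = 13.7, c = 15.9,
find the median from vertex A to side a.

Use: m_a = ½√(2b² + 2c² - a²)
m_a = ½√(2·13.7² + 2·15.9² − 6.5²) = ½√(2·187.69 + 2·252.81 − 42.25) = ½√(375.38 + 505.62 − 42.25) = ½√838.75
√838.75 ≈ 28.9612, so m_a ≈ 14.4806

m_a = 14.48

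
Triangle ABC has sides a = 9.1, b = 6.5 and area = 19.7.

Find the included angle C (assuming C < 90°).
Area = ½·a·b·sin(C)  ⇒  sin(C) = 2·Area/(a·b) = 2·19.7/(9.1·6.5) = 39.4/59.15 ≈ 0.666103
C = arcsin(0.666103) ≈ 41.767° (taking the acute solution since C < 90°)

C = 41.77°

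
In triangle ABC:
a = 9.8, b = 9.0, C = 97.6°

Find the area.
Two sides and the included angle (SAS): A = ½·a·b·sin(C) = ½·9.8·9.0·sin(97.6°)
sin(97.6°) ≈ 0.991216
A ≈ ½·88.2·0.991216 = 44.1·0.991216 ≈ 43.7126

Area = 43.71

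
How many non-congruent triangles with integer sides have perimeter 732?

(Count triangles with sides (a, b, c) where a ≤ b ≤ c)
Let a ≤ b ≤ c with a + b + c = 732. The only binding inequality is a + b > c, i.e. 732 − c > c, so c < 732/2; and c ≥ 732/3 since c is the largest side.
So 244 ≤ c ≤ 365. For each c, b runs from ⌈(732 − c)/2⌉ up to c (then a = 732 − b − c satisfies 1 ≤ a ≤ b automatically), giving c − ⌈(732 − c)/2⌉ + 1 choices.
Summing over c: 1 + 2 + 4 + 5 + … + 181 + 182  (122 terms, c = 244, …, 365) = 11163
Check (closed form: nearest integer to p²/48 for even p, (p+3)²/48 for odd p): 732²/48 = 535824/48 ≈ 11163.00 → 11163

11163 triangles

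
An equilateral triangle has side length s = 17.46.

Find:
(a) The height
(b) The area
(a) The height splits the triangle into two 30-60-90 halves: h = s·√3/2 = 17.46·1.73205/2 ≈ 30.2416/2 ≈ 15.1208
(b) Area = (√3/4)·s² = (√3/4)·17.46² = (√3/4)·304.8516 ≈ 0.433013·304.8516 ≈ 132.005

Height = 15.12, Area = 132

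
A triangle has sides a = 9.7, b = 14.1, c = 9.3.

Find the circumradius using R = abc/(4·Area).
First find the area with Heron's formula.
s = (9.7 + 14.1 + 9.3)/2 = 16.55
Area = √(s(s−a)(s−b)(s−c)) = √(16.55·6.85·2.45·7.25) ≈ √2013.69 ≈ 44.8742
abc = 9.7·14.1·9.3 = 1271.961
R = abc/(4·Area) ≈ 1271.961/(4·44.8742) = 1271.961/179.497 ≈ 7.08627

R = 7.086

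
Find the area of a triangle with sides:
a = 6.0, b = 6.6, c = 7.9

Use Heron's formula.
s = (6.0 + 6.6 + 7.9)/2 = 20.5/2 = 10.25
s − a = 4.25, s − b = 3.65, s − c = 2.35
s(s−a)(s−b)(s−c) = 10.25·4.25·3.65·2.35 ≈ 373.657
Area = √373.657 ≈ 19.3302

Area = 19.33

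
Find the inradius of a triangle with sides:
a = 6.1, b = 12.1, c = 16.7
r = Area/s where s is the semi-perimeter.
s = (6.1 + 12.1 + 16.7)/2 = 34.9/2 = 17.45
Area = √(s(s−a)(s−b)(s−c)) = √(17.45·11.35·5.35·0.75) ≈ √794.706 ≈ 28.1905
r ≈ 28.1905/17.45 ≈ 1.6155

r = 1.616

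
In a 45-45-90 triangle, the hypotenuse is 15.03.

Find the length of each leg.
In a 45-45-90 triangle hypotenuse = leg·√2, so leg = hypotenuse/√2.
Leg = 15.03/√2 ≈ 15.03/1.41421 ≈ 10.6278

Each leg = 10.63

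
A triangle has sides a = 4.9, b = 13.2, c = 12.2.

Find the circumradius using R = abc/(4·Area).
First find the area with Heron's formula.
s = (4.9 + 13.2 + 12.2)/2 = 15.15
Area = √(s(s−a)(s−b)(s−c)) = √(15.15·10.25·1.95·2.95) ≈ √893.291 ≈ 29.888
abc = 4.9·13.2·12.2 = 789.096
R = abc/(4·Area) ≈ 789.096/(4·29.888) = 789.096/119.552 ≈ 6.60045

R = 6.6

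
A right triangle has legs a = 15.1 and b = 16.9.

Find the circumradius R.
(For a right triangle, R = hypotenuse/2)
Hypotenuse c = √(a² + b²) = √(228.01 + 285.61) = √513.62 ≈ 22.6632
R = c/2 ≈ 22.6632/2 ≈ 11.3316

R = 11.33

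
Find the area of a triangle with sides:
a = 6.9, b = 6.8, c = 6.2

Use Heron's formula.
s = (6.9 + 6.8 + 6.2)/2 = 19.9/2 = 9.95
s − a = 3.05, s − b = 3.15, s − c = 3.75
s(s−a)(s−b)(s−c) = 9.95·3.05·3.15·3.75 ≈ 358.48
Area = √358.48 ≈ 18.9336

Area = 18.93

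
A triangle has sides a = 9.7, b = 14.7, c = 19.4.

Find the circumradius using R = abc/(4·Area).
First find the area with Heron's formula.
s = (9.7 + 14.7 + 19.4)/2 = 21.9
Area = √(s(s−a)(s−b)(s−c)) = √(21.9·12.2·7.2·2.5) ≈ √4809.24 ≈ 69.3487
abc = 9.7·14.7·19.4 = 2766.246
R = abc/(4·Area) ≈ 2766.246/(4·69.3487) = 2766.246/277.395 ≈ 9.97224

R = 9.972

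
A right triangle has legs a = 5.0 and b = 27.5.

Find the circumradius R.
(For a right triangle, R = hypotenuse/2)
Hypotenuse c = √(a² + b²) = √(25 + 756.25) = √781.25 ≈ 27.9508
R = c/2 ≈ 27.9508/2 ≈ 13.9754

R = 13.98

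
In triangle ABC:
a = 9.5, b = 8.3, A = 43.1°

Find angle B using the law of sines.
a/sin(A) = b/sin(B)  ⇒  sin(B) = b·sin(A)/a = 8.3·sin(43.1°)/9.5
sin(43.1°) ≈ 0.683274
sin(B) ≈ 8.3·0.683274/9.5 ≈ 5.67117/9.5 ≈ 0.596966
B = arcsin(0.596966) ≈ 36.6529°
(Since b ≤ a we need B ≤ A, so the obtuse alternative 180° − 36.6529° ≈ 143.347° is rejected.)

B = 36.65°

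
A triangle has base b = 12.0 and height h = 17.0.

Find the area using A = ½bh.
A = ½·b·h = ½·12.0·17.0 = ½·204 = 102

Area = 102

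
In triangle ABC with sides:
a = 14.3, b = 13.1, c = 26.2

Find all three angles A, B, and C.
Law of cosines for each angle (a² = 204.49, b² = 171.61, c² = 686.44):
cos(A) = (b² + c² − a²)/(2bc) = (171.61 + 686.44 − 204.49)/(2·13.1·26.2) = 653.56/686.44 ≈ 0.952101  ⇒  A ≈ 17.8054°
cos(B) = (a² + c² − b²)/(2ac) = (204.49 + 686.44 − 171.61)/(2·14.3·26.2) = 719.32/749.32 ≈ 0.959964  ⇒  B ≈ 16.2676°
cos(C) = (a² + b² − c²)/(2ab) = (204.49 + 171.61 − 686.44)/(2·14.3·13.1) = -310.34/374.66 ≈ -0.828324  ⇒  C ≈ 145.927°
Check: A + B + C ≈ 180°

A = 17.81°, B = 16.27°, C = 145.9°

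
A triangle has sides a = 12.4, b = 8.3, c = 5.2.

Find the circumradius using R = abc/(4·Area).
First find the area with Heron's formula.
s = (12.4 + 8.3 + 5.2)/2 = 12.95
Area = √(s(s−a)(s−b)(s−c)) = √(12.95·0.55·4.65·7.75) ≈ √256.677 ≈ 16.0211
abc = 12.4·8.3·5.2 = 535.184
R = abc/(4·Area) ≈ 535.184/(4·16.0211) = 535.184/64.0846 ≈ 8.35121

R = 8.351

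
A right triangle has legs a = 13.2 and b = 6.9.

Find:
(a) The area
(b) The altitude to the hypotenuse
(a) The legs are perpendicular, so Area = ½·a·b = ½·13.2·6.9 = ½·91.08 = 45.54
(b) Hypotenuse c = √(a² + b²) = √(174.24 + 47.61) = √221.85 ≈ 14.8946
    Area = ½·c·h_c  ⇒  h_c = 2·Area/c = 91.08/14.8946 ≈ 6.11496

Area = 45.54, h_c = 6.115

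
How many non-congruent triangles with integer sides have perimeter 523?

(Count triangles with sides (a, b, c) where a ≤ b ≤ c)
Let a ≤ b ≤ c with a + b + c = 523. The only binding inequality is a + b > c, i.e. 523 − c > c, so c < 523/2; and c ≥ 523/3 since c is the largest side.
So 175 ≤ c ≤ 261. For each c, b runs from ⌈(523 − c)/2⌉ up to c (then a = 523 − b − c satisfies 1 ≤ a ≤ b automatically), giving c − ⌈(523 − c)/2⌉ + 1 choices.
Summing over c: 2 + 3 + 5 + 6 + … + 129 + 131  (87 terms, c = 175, …, 261) = 5764
Check (closed form: nearest integer to p²/48 for even p, (p+3)²/48 for odd p): (523+3)²/48 = 526²/48 = 276676/48 ≈ 5764.08 → 5764

5764 triangles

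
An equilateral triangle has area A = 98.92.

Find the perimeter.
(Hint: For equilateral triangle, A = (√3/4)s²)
A = (√3/4)s²  ⇒  s² = 4A/√3 = 4·98.92/√3 = 395.68/1.73205 ≈ 228.446
s ≈ √228.446 ≈ 15.1144
Perimeter = 3s ≈ 3·15.1144 ≈ 45.3433

Perimeter = 45.34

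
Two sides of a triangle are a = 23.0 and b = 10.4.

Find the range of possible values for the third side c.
Triangle inequality: |a − b| < c < a + b
|a − b| = |23.0 − 10.4| = 12.6
a + b = 23.0 + 10.4 = 33.4

12.6 < c < 33.4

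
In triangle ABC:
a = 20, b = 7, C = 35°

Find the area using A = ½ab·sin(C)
A = ½·a·b·sin(C) = ½·20·7·sin(35°)
sin(35°) ≈ 0.573576
A ≈ ½·140·0.573576 = 70·0.573576 ≈ 40.1504

Area = 40.15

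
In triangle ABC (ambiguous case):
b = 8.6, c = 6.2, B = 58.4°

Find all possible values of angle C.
b/sin(B) = c/sin(C)  ⇒  sin(C) = c·sin(B)/b = 6.2·sin(58.4°)/8.6
sin(58.4°) ≈ 0.851727
sin(C) ≈ 6.2·0.851727/8.6 ≈ 5.28071/8.6 ≈ 0.614036
Candidate 1: C₁ = arcsin(0.614036) ≈ 37.8819°  →  A = 180° − 58.4° − 37.8819° ≈ 83.7181° > 0, valid
Candidate 2: C₂ = 180° − C₁ ≈ 142.118°  →  A = 180° − 58.4° − 142.118° ≈ -20.5181° ≤ 0, not a valid triangle

C = 37.88° (one solution)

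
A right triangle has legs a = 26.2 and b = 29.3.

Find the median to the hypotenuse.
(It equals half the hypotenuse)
Hypotenuse c = √(a² + b²) = √(686.44 + 858.49) = √1544.93 ≈ 39.3056
Median to hypotenuse = c/2 ≈ 39.3056/2 ≈ 19.6528

Median = 19.65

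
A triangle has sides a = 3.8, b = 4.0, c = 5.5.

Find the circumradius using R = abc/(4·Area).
First find the area with Heron's formula.
s = (3.8 + 4.0 + 5.5)/2 = 6.65
Area = √(s(s−a)(s−b)(s−c)) = √(6.65·2.85·2.65·1.15) ≈ √57.7577 ≈ 7.59985
abc = 3.8·4.0·5.5 = 83.6
R = abc/(4·Area) ≈ 83.6/(4·7.59985) = 83.6/30.3994 ≈ 2.75005

R = 2.75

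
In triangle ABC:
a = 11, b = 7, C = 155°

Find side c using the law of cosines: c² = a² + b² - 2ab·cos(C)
c² = 11² + 7² − 2·11·7·cos(155°)
cos(155°) ≈ -0.906308
c² ≈ 121 + 49 − 154·(-0.906308) ≈ 170 + 139.571 ≈ 309.571
c ≈ √309.571 ≈ 17.5946

c = 17.59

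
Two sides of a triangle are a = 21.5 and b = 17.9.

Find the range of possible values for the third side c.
Triangle inequality: |a − b| < c < a + b
|a − b| = |21.5 − 17.9| = 3.6
a + b = 21.5 + 17.9 = 39.4

3.6 < c < 39.4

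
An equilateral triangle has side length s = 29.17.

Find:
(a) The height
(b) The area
(a) The height splits the triangle into two 30-60-90 halves: h = s·√3/2 = 29.17·1.73205/2 ≈ 50.5239/2 ≈ 25.262
(b) Area = (√3/4)·s² = (√3/4)·29.17² = (√3/4)·850.8889 ≈ 0.433013·850.8889 ≈ 368.446

Height = 25.26, Area = 368.4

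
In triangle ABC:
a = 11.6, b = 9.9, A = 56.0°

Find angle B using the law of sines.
a/sin(A) = b/sin(B)  ⇒  sin(B) = b·sin(A)/a = 9.9·sin(56.0°)/11.6
sin(56.0°) ≈ 0.829038
sin(B) ≈ 9.9·0.829038/11.6 ≈ 8.20747/11.6 ≈ 0.707541
B = arcsin(0.707541) ≈ 45.0352°
(Since b ≤ a we need B ≤ A, so the obtuse alternative 180° − 45.0352° ≈ 134.965° is rejected.)

B = 45.04°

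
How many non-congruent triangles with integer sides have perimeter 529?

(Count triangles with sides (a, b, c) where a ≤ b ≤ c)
Let a ≤ b ≤ c with a + b + c = 529. The only binding inequality is a + b > c, i.e. 529 − c > c, so c < 529/2; and c ≥ 529/3 since c is the largest side.
So 177 ≤ c ≤ 264. For each c, b runs from ⌈(529 − c)/2⌉ up to c (then a = 529 − b − c satisfies 1 ≤ a ≤ b automatically), giving c − ⌈(529 − c)/2⌉ + 1 choices.
Summing over c: 2 + 3 + 5 + 6 + … + 131 + 132  (88 terms, c = 177, …, 264) = 5896
Check (closed form: nearest integer to p²/48 for even p, (p+3)²/48 for odd p): (529+3)²/48 = 532²/48 = 283024/48 ≈ 5896.33 → 5896

5896 triangles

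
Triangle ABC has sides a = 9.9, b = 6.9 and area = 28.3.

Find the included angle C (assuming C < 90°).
Area = ½·a·b·sin(C)  ⇒  sin(C) = 2·Area/(a·b) = 2·28.3/(9.9·6.9) = 56.6/68.31 ≈ 0.828576
C = arcsin(0.828576) ≈ 55.9527° (taking the acute solution since C < 90°)

C = 55.95°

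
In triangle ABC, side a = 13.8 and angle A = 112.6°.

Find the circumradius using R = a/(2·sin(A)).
R = a/(2·sin(A)) = 13.8/(2·sin(112.6°))
sin(112.6°) ≈ 0.92321
R ≈ 13.8/(2·0.92321) = 13.8/1.84642 ≈ 7.47392

R = 7.474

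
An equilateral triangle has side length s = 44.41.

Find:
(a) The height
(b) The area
(a) The height splits the triangle into two 30-60-90 halves: h = s·√3/2 = 44.41·1.73205/2 ≈ 76.9204/2 ≈ 38.4602
(b) Area = (√3/4)·s² = (√3/4)·44.41² = (√3/4)·1972.2481 ≈ 0.433013·1972.2481 ≈ 854.008

Height = 38.46, Area = 854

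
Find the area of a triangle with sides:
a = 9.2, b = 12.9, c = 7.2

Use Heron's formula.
s = (9.2 + 12.9 + 7.2)/2 = 29.3/2 = 14.65
s − a = 5.45, s − b = 1.75, s − c = 7.45
s(s−a)(s−b)(s−c) = 14.65·5.45·1.75·7.45 ≈ 1040.95
Area = √1040.95 ≈ 32.2637

Area = 32.26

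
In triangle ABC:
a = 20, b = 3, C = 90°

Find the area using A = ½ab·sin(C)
A = ½·a·b·sin(C) = ½·20·3·sin(90°)
sin(90°) ≈ 1
A ≈ ½·60·1 = 30·1 ≈ 30

Area = 30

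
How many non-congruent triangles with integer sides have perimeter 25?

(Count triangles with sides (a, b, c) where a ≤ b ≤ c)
Let a ≤ b ≤ c with a + b + c = 25. The only binding inequality is a + b > c, i.e. 25 − c > c, so c < 25/2; and c ≥ 25/3 since c is the largest side.
So 9 ≤ c ≤ 12. For each c, b runs from ⌈(25 − c)/2⌉ up to c (then a = 25 − b − c satisfies 1 ≤ a ≤ b automatically), giving c − ⌈(25 − c)/2⌉ + 1 choices.
Summing over c: 2 + 3 + 5 + 6 = 16
Check (closed form: nearest integer to p²/48 for even p, (p+3)²/48 for odd p): (25+3)²/48 = 28²/48 = 784/48 ≈ 16.33 → 16

16 triangles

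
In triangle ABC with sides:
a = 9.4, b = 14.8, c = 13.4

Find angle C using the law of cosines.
c² = a² + b² − 2ab·cos(C)  ⇒  cos(C) = (a² + b² − c²)/(2ab)
cos(C) = (9.4² + 14.8² − 13.4²)/(2·9.4·14.8) = (88.36 + 219.04 − 179.56)/278.24 = 127.84/278.24 ≈ 0.459459
C = arccos(0.459459) ≈ 62.6478°

C = 62.65°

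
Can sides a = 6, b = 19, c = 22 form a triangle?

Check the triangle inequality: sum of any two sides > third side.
a + b vs c: 6 + 19 = 25 > 22  ✓
a + c vs b: 6 + 22 = 28 > 19  ✓
b + c vs a: 19 + 22 = 41 > 6  ✓

Yes, triangle inequality satisfied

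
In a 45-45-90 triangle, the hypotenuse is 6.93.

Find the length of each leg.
In a 45-45-90 triangle hypotenuse = leg·√2, so leg = hypotenuse/√2.
Leg = 6.93/√2 ≈ 6.93/1.41421 ≈ 4.90025

Each leg = 4.9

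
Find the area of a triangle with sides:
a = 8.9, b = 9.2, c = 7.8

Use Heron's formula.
s = (8.9 + 9.2 + 7.8)/2 = 25.9/2 = 12.95
s − a = 4.05, s − b = 3.75, s − c = 5.15
s(s−a)(s−b)(s−c) = 12.95·4.05·3.75·5.15 ≈ 1012.89
Area = √1012.89 ≈ 31.826

Area = 31.83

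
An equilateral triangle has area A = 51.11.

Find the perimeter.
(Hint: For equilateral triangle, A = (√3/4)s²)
A = (√3/4)s²  ⇒  s² = 4A/√3 = 4·51.11/√3 = 204.44/1.73205 ≈ 118.033
s ≈ √118.033 ≈ 10.8643
Perimeter = 3s ≈ 3·10.8643 ≈ 32.593

Perimeter = 32.59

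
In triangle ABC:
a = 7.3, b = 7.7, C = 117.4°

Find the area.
Two sides and the included angle (SAS): A = ½·a·b·sin(C) = ½·7.3·7.7·sin(117.4°)
sin(117.4°) ≈ 0.887815
A ≈ ½·56.21·0.887815 = 28.105·0.887815 ≈ 24.9521

Area = 24.95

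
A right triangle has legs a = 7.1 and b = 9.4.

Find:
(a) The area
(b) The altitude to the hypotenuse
(a) The legs are perpendicular, so Area = ½·a·b = ½·7.1·9.4 = ½·66.74 = 33.37
(b) Hypotenuse c = √(a² + b²) = √(50.41 + 88.36) = √138.77 ≈ 11.7801
    Area = ½·c·h_c  ⇒  h_c = 2·Area/c = 66.74/11.7801 ≈ 5.6655

Area = 33.37, h_c = 5.666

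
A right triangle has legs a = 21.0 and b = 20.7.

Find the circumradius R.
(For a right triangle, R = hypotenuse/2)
Hypotenuse c = √(a² + b²) = √(441 + 428.49) = √869.49 ≈ 29.4871
R = c/2 ≈ 29.4871/2 ≈ 14.7436

R = 14.74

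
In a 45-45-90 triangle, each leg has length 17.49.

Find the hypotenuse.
In a 45-45-90 triangle the sides are in ratio 1 : 1 : √2, so hypotenuse = leg·√2.
Hypotenuse = 17.49·√2 ≈ 17.49·1.41421 ≈ 24.7346

Hypotenuse = 17.49√2 = 24.73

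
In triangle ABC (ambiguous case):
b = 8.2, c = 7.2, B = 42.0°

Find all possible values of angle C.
b/sin(B) = c/sin(C)  ⇒  sin(C) = c·sin(B)/b = 7.2·sin(42.0°)/8.2
sin(42.0°) ≈ 0.669131
sin(C) ≈ 7.2·0.669131/8.2 ≈ 4.81774/8.2 ≈ 0.587529
Candidate 1: C₁ = arcsin(0.587529) ≈ 35.9819°  →  A = 180° − 42.0° − 35.9819° ≈ 102.018° > 0, valid
Candidate 2: C₂ = 180° − C₁ ≈ 144.018°  →  A = 180° − 42.0° − 144.018° ≈ -6.0181° ≤ 0, not a valid triangle

C = 35.98° (one solution)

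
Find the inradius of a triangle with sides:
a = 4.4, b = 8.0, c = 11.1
r = Area/s where s is the semi-perimeter.
s = (4.4 + 8.0 + 11.1)/2 = 23.5/2 = 11.75
Area = √(s(s−a)(s−b)(s−c)) = √(11.75·7.35·3.75·0.65) ≈ √210.509 ≈ 14.5089
r ≈ 14.5089/11.75 ≈ 1.2348

r = 1.235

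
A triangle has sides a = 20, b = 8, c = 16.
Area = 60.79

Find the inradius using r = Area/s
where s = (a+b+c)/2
s = (20 + 8 + 16)/2 = 44/2 = 22
r = Area/s = 60.79/22 ≈ 2.76318

r = 2.763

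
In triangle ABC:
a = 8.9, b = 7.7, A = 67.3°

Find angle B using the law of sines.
a/sin(A) = b/sin(B)  ⇒  sin(B) = b·sin(A)/a = 7.7·sin(67.3°)/8.9
sin(67.3°) ≈ 0.922538
sin(B) ≈ 7.7·0.922538/8.9 ≈ 7.10354/8.9 ≈ 0.798151
B = arcsin(0.798151) ≈ 52.9539°
(Since b ≤ a we need B ≤ A, so the obtuse alternative 180° − 52.9539° ≈ 127.046° is rejected.)

B = 52.95°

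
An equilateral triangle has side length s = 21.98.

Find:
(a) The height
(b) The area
(a) The height splits the triangle into two 30-60-90 halves: h = s·√3/2 = 21.98·1.73205/2 ≈ 38.0705/2 ≈ 19.0352
(b) Area = (√3/4)·s² = (√3/4)·21.98² = (√3/4)·483.1204 ≈ 0.433013·483.1204 ≈ 209.197

Height = 19.04, Area = 209.2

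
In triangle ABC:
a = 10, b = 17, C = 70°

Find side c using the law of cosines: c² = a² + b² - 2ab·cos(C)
c² = 10² + 17² − 2·10·17·cos(70°)
cos(70°) ≈ 0.34202
c² ≈ 100 + 289 − 340·(0.34202) ≈ 389 − 116.287 ≈ 272.713
c ≈ √272.713 ≈ 16.514

c = 16.51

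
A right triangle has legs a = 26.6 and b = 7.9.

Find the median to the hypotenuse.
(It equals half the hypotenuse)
Hypotenuse c = √(a² + b²) = √(707.56 + 62.41) = √769.97 ≈ 27.7483
Median to hypotenuse = c/2 ≈ 27.7483/2 ≈ 13.8742

Median = 13.87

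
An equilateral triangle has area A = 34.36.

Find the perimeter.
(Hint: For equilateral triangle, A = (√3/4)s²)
A = (√3/4)s²  ⇒  s² = 4A/√3 = 4·34.36/√3 = 137.44/1.73205 ≈ 79.351
s ≈ √79.351 ≈ 8.90792
Perimeter = 3s ≈ 3·8.90792 ≈ 26.7238

Perimeter = 26.72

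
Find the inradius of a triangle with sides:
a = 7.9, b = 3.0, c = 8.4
r = Area/s where s is the semi-perimeter.
s = (7.9 + 3.0 + 8.4)/2 = 19.3/2 = 9.65
Area = √(s(s−a)(s−b)(s−c)) = √(9.65·1.75·6.65·1.25) ≈ √140.377 ≈ 11.8481
r ≈ 11.8481/9.65 ≈ 1.22778

r = 1.228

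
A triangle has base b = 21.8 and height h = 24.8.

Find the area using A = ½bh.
A = ½·b·h = ½·21.8·24.8 = ½·540.64 = 270.32

Area = 270.32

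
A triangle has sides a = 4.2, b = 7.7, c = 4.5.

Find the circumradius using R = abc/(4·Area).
First find the area with Heron's formula.
s = (4.2 + 7.7 + 4.5)/2 = 8.2
Area = √(s(s−a)(s−b)(s−c)) = √(8.2·4·0.5·3.7) ≈ √60.68 ≈ 7.78974
abc = 4.2·7.7·4.5 = 145.53
R = abc/(4·Area) ≈ 145.53/(4·7.78974) = 145.53/31.1589 ≈ 4.67057

R = 4.671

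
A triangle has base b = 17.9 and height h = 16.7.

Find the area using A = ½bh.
A = ½·b·h = ½·17.9·16.7 = ½·298.93 = 149.465

Area = 149.465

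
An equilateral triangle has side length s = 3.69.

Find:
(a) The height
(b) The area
(a) The height splits the triangle into two 30-60-90 halves: h = s·√3/2 = 3.69·1.73205/2 ≈ 6.39127/2 ≈ 3.19563
(b) Area = (√3/4)·s² = (√3/4)·3.69² = (√3/4)·13.6161 ≈ 0.433013·13.6161 ≈ 5.89594

Height = 3.196, Area = 5.896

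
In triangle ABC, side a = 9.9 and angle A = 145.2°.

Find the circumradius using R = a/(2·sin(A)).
R = a/(2·sin(A)) = 9.9/(2·sin(145.2°))
sin(145.2°) ≈ 0.570714
R ≈ 9.9/(2·0.570714) = 9.9/1.14143 ≈ 8.67335

R = 8.673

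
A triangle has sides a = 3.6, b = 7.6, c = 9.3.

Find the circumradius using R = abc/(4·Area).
First find the area with Heron's formula.
s = (3.6 + 7.6 + 9.3)/2 = 10.25
Area = √(s(s−a)(s−b)(s−c)) = √(10.25·6.65·2.65·0.95) ≈ √171.599 ≈ 13.0996
abc = 3.6·7.6·9.3 = 254.448
R = abc/(4·Area) ≈ 254.448/(4·13.0996) = 254.448/52.3983 ≈ 4.85603

R = 4.856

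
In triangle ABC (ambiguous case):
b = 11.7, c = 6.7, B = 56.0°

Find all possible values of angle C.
b/sin(B) = c/sin(C)  ⇒  sin(C) = c·sin(B)/b = 6.7·sin(56.0°)/11.7
sin(56.0°) ≈ 0.829038
sin(C) ≈ 6.7·0.829038/11.7 ≈ 5.55455/11.7 ≈ 0.474748
Candidate 1: C₁ = arcsin(0.474748) ≈ 28.3429°  →  A = 180° − 56.0° − 28.3429° ≈ 95.6571° > 0, valid
Candidate 2: C₂ = 180° − C₁ ≈ 151.657°  →  A = 180° − 56.0° − 151.657° ≈ -27.6571° ≤ 0, not a valid triangle

C = 28.34° (one solution)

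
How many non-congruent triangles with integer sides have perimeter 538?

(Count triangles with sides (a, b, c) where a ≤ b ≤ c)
Let a ≤ b ≤ c with a + b + c = 538. The only binding inequality is a + b > c, i.e. 538 − c > c, so c < 538/2; and c ≥ 538/3 since c is the largest side.
So 180 ≤ c ≤ 268. For each c, b runs from ⌈(538 − c)/2⌉ up to c (then a = 538 − b − c satisfies 1 ≤ a ≤ b automatically), giving c − ⌈(538 − c)/2⌉ + 1 choices.
Summing over c: 2 + 3 + 5 + 6 + … + 132 + 134  (89 terms, c = 180, …, 268) = 6030
Check (closed form: nearest integer to p²/48 for even p, (p+3)²/48 for odd p): 538²/48 = 289444/48 ≈ 6030.08 → 6030

6030 triangles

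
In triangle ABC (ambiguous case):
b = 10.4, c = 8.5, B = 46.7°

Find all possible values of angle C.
b/sin(B) = c/sin(C)  ⇒  sin(C) = c·sin(B)/b = 8.5·sin(46.7°)/10.4
sin(46.7°) ≈ 0.727773
sin(C) ≈ 8.5·0.727773/10.4 ≈ 6.18607/10.4 ≈ 0.594814
Candidate 1: C₁ = arcsin(0.594814) ≈ 36.4994°  →  A = 180° − 46.7° − 36.4994° ≈ 96.8006° > 0, valid
Candidate 2: C₂ = 180° − C₁ ≈ 143.501°  →  A = 180° − 46.7° − 143.501° ≈ -10.2006° ≤ 0, not a valid triangle

C = 36.5° (one solution)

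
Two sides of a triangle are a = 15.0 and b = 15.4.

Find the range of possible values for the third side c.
Triangle inequality: |a − b| < c < a + b
|a − b| = |15.0 − 15.4| = 0.4
a + b = 15.0 + 15.4 = 30.4

0.4 < c < 30.4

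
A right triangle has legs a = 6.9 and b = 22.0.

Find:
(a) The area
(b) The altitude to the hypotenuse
(a) The legs are perpendicular, so Area = ½·a·b = ½·6.9·22.0 = ½·151.8 = 75.9
(b) Hypotenuse c = √(a² + b²) = √(47.61 + 484) = √531.61 ≈ 23.0567
    Area = ½·c·h_c  ⇒  h_c = 2·Area/c = 151.8/23.0567 ≈ 6.58378

Area = 75.9, h_c = 6.584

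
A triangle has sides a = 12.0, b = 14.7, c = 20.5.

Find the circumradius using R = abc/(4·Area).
First find the area with Heron's formula.
s = (12.0 + 14.7 + 20.5)/2 = 23.6
Area = √(s(s−a)(s−b)(s−c)) = √(23.6·11.6·8.9·3.1) ≈ √7553.04 ≈ 86.9082
abc = 12.0·14.7·20.5 = 3616.2
R = abc/(4·Area) ≈ 3616.2/(4·86.9082) = 3616.2/347.633 ≈ 10.4024

R = 10.4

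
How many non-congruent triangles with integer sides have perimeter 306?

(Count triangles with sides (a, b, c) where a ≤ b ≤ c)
Let a ≤ b ≤ c with a + b + c = 306. The only binding inequality is a + b > c, i.e. 306 − c > c, so c < 306/2; and c ≥ 306/3 since c is the largest side.
So 102 ≤ c ≤ 152. For each c, b runs from ⌈(306 − c)/2⌉ up to c (then a = 306 − b − c satisfies 1 ≤ a ≤ b automatically), giving c − ⌈(306 − c)/2⌉ + 1 choices.
Summing over c: 1 + 2 + 4 + 5 + … + 74 + 76  (51 terms, c = 102, …, 152) = 1951
Check (closed form: nearest integer to p²/48 for even p, (p+3)²/48 for odd p): 306²/48 = 93636/48 ≈ 1950.75 → 1951

1951 triangles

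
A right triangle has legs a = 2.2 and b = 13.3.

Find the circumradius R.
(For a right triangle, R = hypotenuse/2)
Hypotenuse c = √(a² + b²) = √(4.84 + 176.89) = √181.73 ≈ 13.4807
R = c/2 ≈ 13.4807/2 ≈ 6.74036

R = 6.74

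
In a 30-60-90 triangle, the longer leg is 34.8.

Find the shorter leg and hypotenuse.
In a 30-60-90 triangle the sides are in ratio 1 : √3 : 2, so short leg = long leg/√3 and hypotenuse = 2·(short leg).
Short leg = 34.8/√3 ≈ 34.8/1.73205 ≈ 20.0918
Hypotenuse = 2·20.0918 ≈ 40.1836

Short leg = 20.09, Hypotenuse = 40.18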